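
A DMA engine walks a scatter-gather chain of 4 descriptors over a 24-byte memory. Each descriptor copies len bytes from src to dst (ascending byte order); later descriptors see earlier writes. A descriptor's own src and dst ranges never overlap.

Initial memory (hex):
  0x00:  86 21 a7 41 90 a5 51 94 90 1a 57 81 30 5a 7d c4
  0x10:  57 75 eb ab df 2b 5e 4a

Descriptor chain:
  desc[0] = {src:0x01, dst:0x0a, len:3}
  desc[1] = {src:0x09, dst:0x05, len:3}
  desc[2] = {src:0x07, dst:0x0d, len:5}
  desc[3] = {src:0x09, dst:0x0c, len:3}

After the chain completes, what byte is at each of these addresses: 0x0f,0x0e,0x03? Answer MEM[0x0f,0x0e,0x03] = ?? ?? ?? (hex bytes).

MEM[0x0f,0x0e,0x03] = 1a a7 41

  after D0: wrote 3B at 0x0a = 21a741
  after D1: wrote 3B at 0x05 = 1a21a7
  after D2: wrote 5B at 0x0d = a7901a21a7
  after D3: wrote 3B at 0x0c = 1a21a7
query mem[0x0f]=0x1a, mem[0x0e]=0xa7, mem[0x03]=0x41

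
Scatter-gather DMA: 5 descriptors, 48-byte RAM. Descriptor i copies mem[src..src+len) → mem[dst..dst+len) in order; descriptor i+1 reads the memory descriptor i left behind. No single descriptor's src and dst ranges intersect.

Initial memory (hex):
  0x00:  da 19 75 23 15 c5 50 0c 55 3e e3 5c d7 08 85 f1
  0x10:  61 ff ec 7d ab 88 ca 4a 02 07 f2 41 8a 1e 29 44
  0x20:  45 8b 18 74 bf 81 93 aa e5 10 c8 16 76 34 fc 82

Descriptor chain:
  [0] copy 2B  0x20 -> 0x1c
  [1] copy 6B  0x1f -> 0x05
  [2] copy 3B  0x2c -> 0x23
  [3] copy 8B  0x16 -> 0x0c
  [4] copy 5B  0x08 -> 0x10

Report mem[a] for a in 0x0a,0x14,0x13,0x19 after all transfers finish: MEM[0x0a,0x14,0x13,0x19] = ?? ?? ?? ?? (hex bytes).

  after D0: wrote 2B at 0x1c = 458b
  after D1: wrote 6B at 0x05 = 44458b1874bf
  after D2: wrote 3B at 0x23 = 7634fc
  after D3: wrote 8B at 0x0c = ca4a0207f241458b
  after D4: wrote 5B at 0x10 = 1874bf5cca
query mem[0x0a]=0xbf, mem[0x14]=0xca, mem[0x13]=0x5c, mem[0x19]=0x07

MEM[0x0a,0x14,0x13,0x19] = bf ca 5c 07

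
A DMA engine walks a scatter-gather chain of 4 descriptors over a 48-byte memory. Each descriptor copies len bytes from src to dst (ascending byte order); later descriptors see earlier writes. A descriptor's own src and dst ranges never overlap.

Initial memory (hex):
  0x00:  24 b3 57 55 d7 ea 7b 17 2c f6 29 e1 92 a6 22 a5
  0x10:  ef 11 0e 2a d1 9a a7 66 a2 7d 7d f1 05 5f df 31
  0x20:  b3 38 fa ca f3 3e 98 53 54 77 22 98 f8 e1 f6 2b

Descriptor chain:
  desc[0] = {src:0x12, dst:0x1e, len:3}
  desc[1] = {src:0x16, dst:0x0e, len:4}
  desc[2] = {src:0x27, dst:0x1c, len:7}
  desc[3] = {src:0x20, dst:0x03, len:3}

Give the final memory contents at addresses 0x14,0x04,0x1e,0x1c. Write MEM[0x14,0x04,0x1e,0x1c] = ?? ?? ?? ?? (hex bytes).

MEM[0x14,0x04,0x1e,0x1c] = d1 f8 77 53

[0] 0x12->0x1e len=3 : 0e 2a d1
[1] 0x16->0x0e len=4 : a7 66 a2 7d
[2] 0x27->0x1c len=7 : 53 54 77 22 98 f8 e1
[3] 0x20->0x03 len=3 : 98 f8 e1
query mem[0x14]=0xd1, mem[0x04]=0xf8, mem[0x1e]=0x77, mem[0x1c]=0x53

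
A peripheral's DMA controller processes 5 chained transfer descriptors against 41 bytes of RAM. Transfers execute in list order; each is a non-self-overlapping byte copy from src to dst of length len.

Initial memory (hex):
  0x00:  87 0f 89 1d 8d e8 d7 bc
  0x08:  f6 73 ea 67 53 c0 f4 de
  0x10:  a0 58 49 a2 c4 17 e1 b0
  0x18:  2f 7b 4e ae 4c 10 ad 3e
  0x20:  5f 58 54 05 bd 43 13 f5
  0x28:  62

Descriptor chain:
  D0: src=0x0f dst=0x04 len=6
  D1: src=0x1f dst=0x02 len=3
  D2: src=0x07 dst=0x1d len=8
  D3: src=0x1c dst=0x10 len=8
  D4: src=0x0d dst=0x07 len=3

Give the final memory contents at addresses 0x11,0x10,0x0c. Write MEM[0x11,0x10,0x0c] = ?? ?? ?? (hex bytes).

[0] 0x0f->0x04 len=6 : de a0 58 49 a2 c4
[1] 0x1f->0x02 len=3 : 3e 5f 58
[2] 0x07->0x1d len=8 : 49 a2 c4 ea 67 53 c0 f4
[3] 0x1c->0x10 len=8 : 4c 49 a2 c4 ea 67 53 c0
[4] 0x0d->0x07 len=3 : c0 f4 de
query mem[0x11]=0x49, mem[0x10]=0x4c, mem[0x0c]=0x53

MEM[0x11,0x10,0x0c] = 49 4c 53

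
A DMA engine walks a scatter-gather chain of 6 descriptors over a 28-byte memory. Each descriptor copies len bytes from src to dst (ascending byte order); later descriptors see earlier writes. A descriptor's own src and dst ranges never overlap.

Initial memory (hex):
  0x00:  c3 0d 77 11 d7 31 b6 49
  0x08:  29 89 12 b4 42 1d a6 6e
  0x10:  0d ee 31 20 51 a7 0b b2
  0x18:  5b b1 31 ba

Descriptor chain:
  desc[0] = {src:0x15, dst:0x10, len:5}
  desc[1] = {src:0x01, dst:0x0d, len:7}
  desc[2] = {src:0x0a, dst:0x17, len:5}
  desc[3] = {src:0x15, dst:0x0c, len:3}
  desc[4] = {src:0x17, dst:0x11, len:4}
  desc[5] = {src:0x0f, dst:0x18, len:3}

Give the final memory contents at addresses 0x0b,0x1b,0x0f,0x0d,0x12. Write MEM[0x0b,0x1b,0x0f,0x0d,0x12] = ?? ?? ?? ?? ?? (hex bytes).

MEM[0x0b,0x1b,0x0f,0x0d,0x12] = b4 77 11 0b b4

  after D0: wrote 5B at 0x10 = a70bb25bb1
  after D1: wrote 7B at 0x0d = 0d7711d731b649
  after D2: wrote 5B at 0x17 = 12b4420d77
  after D3: wrote 3B at 0x0c = a70b12
  after D4: wrote 4B at 0x11 = 12b4420d
  after D5: wrote 3B at 0x18 = 11d712
query mem[0x0b]=0xb4, mem[0x1b]=0x77, mem[0x0f]=0x11, mem[0x0d]=0x0b, mem[0x12]=0xb4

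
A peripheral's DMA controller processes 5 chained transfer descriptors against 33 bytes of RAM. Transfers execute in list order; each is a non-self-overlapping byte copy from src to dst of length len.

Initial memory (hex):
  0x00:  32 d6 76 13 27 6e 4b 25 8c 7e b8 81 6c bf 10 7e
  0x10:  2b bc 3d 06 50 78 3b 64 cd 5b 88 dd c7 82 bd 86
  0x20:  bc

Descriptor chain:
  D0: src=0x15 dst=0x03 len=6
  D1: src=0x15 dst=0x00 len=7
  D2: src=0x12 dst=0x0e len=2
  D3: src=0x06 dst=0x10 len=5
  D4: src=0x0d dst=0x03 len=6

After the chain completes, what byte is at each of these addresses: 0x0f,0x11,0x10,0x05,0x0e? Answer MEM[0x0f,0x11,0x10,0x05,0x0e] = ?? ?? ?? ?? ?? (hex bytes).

D0: mem[0x03..0x08] <- [78 3b 64 cd 5b 88]
D1: mem[0x00..0x06] <- [78 3b 64 cd 5b 88 dd]
D2: mem[0x0e..0x0f] <- [3d 06]
D3: mem[0x10..0x14] <- [dd 5b 88 7e b8]
D4: mem[0x03..0x08] <- [bf 3d 06 dd 5b 88]
query mem[0x0f]=0x06, mem[0x11]=0x5b, mem[0x10]=0xdd, mem[0x05]=0x06, mem[0x0e]=0x3d

MEM[0x0f,0x11,0x10,0x05,0x0e] = 06 5b dd 06 3d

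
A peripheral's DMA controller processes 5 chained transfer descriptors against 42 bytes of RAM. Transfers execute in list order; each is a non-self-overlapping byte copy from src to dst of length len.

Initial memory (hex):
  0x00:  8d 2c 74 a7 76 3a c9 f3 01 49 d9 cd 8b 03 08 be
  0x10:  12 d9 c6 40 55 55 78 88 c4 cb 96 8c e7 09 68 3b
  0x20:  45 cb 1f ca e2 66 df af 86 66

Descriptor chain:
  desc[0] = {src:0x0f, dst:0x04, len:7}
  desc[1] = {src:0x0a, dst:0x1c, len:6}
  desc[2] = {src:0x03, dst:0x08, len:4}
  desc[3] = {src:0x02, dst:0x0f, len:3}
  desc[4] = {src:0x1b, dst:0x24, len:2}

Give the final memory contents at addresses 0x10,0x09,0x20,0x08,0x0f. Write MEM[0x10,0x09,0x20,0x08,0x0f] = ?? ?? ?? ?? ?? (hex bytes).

MEM[0x10,0x09,0x20,0x08,0x0f] = a7 be 08 a7 74

#0 dst[0x04+7] := {0xbe,0x12,0xd9,0xc6,0x40,0x55,0x55}
#1 dst[0x1c+6] := {0x55,0xcd,0x8b,0x03,0x08,0xbe}
#2 dst[0x08+4] := {0xa7,0xbe,0x12,0xd9}
#3 dst[0x0f+3] := {0x74,0xa7,0xbe}
#4 dst[0x24+2] := {0x8c,0x55}
query mem[0x10]=0xa7, mem[0x09]=0xbe, mem[0x20]=0x08, mem[0x08]=0xa7, mem[0x0f]=0x74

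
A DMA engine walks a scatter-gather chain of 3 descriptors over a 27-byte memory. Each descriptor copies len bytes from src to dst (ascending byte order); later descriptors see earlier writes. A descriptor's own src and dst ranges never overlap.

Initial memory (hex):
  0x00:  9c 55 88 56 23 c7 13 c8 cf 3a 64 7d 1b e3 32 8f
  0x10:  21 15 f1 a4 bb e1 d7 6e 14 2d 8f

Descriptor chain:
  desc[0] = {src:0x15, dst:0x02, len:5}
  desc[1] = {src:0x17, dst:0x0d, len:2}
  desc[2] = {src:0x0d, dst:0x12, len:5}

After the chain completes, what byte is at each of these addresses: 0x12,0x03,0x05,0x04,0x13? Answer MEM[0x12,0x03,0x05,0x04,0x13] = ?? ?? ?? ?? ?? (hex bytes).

MEM[0x12,0x03,0x05,0x04,0x13] = 6e d7 14 6e 14

#0 dst[0x02+5] := {0xe1,0xd7,0x6e,0x14,0x2d}
#1 dst[0x0d+2] := {0x6e,0x14}
#2 dst[0x12+5] := {0x6e,0x14,0x8f,0x21,0x15}
query mem[0x12]=0x6e, mem[0x03]=0xd7, mem[0x05]=0x14, mem[0x04]=0x6e, mem[0x13]=0x14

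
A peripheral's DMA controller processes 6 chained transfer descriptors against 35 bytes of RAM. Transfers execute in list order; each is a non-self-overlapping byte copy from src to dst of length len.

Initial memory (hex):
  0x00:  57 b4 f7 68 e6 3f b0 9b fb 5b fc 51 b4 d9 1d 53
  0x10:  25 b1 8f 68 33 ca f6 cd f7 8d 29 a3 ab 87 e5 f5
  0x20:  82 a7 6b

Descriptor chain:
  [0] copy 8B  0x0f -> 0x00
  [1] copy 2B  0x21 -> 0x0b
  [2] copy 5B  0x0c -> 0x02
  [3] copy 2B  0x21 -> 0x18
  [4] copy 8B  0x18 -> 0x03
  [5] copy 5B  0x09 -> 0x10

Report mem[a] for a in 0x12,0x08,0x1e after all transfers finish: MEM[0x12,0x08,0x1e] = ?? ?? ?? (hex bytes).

MEM[0x12,0x08,0x1e] = a7 87 e5

  after D0: wrote 8B at 0x00 = 5325b18f6833caf6
  after D1: wrote 2B at 0x0b = a76b
  after D2: wrote 5B at 0x02 = 6bd91d5325
  after D3: wrote 2B at 0x18 = a76b
  after D4: wrote 8B at 0x03 = a76b29a3ab87e5f5
  after D5: wrote 5B at 0x10 = e5f5a76bd9
query mem[0x12]=0xa7, mem[0x08]=0x87, mem[0x1e]=0xe5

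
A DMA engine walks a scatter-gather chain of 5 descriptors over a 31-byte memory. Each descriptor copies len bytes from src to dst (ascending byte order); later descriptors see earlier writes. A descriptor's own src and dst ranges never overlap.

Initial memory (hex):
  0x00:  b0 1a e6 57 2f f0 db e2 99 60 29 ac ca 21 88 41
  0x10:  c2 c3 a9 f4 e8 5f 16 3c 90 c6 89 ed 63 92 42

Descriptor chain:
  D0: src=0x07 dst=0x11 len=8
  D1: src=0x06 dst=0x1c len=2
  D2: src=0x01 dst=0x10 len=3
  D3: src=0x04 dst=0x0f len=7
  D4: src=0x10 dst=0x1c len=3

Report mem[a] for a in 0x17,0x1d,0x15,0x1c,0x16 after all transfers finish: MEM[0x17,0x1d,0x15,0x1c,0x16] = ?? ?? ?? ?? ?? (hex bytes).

  after D0: wrote 8B at 0x11 = e2996029acca2188
  after D1: wrote 2B at 0x1c = dbe2
  after D2: wrote 3B at 0x10 = 1ae657
  after D3: wrote 7B at 0x0f = 2ff0dbe2996029
  after D4: wrote 3B at 0x1c = f0dbe2
query mem[0x17]=0x21, mem[0x1d]=0xdb, mem[0x15]=0x29, mem[0x1c]=0xf0, mem[0x16]=0xca

MEM[0x17,0x1d,0x15,0x1c,0x16] = 21 db 29 f0 ca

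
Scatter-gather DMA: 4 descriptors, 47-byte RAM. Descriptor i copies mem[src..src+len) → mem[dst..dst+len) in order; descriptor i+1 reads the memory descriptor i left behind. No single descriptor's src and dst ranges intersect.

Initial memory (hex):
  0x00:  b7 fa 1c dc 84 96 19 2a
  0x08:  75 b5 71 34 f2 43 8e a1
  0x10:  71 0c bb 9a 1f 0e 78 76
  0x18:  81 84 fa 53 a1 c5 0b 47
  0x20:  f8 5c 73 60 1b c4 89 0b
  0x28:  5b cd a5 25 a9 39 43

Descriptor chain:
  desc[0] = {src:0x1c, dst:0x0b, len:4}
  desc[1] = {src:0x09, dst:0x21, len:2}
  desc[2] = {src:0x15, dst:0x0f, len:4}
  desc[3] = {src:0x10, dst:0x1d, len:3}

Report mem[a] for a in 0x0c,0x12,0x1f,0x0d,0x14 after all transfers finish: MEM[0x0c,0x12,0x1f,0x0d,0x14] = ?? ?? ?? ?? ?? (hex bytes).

  after D0: wrote 4B at 0x0b = a1c50b47
  after D1: wrote 2B at 0x21 = b571
  after D2: wrote 4B at 0x0f = 0e787681
  after D3: wrote 3B at 0x1d = 787681
query mem[0x0c]=0xc5, mem[0x12]=0x81, mem[0x1f]=0x81, mem[0x0d]=0x0b, mem[0x14]=0x1f

MEM[0x0c,0x12,0x1f,0x0d,0x14] = c5 81 81 0b 1f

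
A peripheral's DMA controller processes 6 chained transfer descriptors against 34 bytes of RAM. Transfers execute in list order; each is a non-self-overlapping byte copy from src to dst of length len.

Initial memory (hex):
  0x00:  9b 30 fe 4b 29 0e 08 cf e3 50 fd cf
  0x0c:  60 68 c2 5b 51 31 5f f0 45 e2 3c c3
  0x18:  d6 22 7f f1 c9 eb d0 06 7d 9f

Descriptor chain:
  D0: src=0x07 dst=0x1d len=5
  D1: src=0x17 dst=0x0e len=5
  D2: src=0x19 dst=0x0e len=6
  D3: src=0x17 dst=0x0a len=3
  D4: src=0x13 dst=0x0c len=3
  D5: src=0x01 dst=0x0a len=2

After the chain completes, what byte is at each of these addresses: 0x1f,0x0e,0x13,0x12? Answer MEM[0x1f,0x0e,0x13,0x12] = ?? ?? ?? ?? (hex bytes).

MEM[0x1f,0x0e,0x13,0x12] = 50 e2 e3 cf

  after D0: wrote 5B at 0x1d = cfe350fdcf
  after D1: wrote 5B at 0x0e = c3d6227ff1
  after D2: wrote 6B at 0x0e = 227ff1c9cfe3
  after D3: wrote 3B at 0x0a = c3d622
  after D4: wrote 3B at 0x0c = e345e2
  after D5: wrote 2B at 0x0a = 30fe
query mem[0x1f]=0x50, mem[0x0e]=0xe2, mem[0x13]=0xe3, mem[0x12]=0xcf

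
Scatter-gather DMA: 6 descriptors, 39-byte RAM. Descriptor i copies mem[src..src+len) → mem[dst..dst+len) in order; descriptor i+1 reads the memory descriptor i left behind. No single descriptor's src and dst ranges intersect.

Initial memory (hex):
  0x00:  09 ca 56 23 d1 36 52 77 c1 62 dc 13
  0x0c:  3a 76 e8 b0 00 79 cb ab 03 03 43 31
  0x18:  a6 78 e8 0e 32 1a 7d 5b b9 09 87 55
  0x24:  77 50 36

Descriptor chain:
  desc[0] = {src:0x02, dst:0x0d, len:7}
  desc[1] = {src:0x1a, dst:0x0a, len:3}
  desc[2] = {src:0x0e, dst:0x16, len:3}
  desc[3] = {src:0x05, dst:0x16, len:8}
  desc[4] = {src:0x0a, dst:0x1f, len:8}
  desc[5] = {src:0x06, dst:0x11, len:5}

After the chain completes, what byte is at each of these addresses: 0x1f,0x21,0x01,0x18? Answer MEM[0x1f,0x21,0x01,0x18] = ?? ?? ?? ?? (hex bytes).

MEM[0x1f,0x21,0x01,0x18] = e8 32 ca 77

[0] 0x02->0x0d len=7 : 56 23 d1 36 52 77 c1
[1] 0x1a->0x0a len=3 : e8 0e 32
[2] 0x0e->0x16 len=3 : 23 d1 36
[3] 0x05->0x16 len=8 : 36 52 77 c1 62 e8 0e 32
[4] 0x0a->0x1f len=8 : e8 0e 32 56 23 d1 36 52
[5] 0x06->0x11 len=5 : 52 77 c1 62 e8
query mem[0x1f]=0xe8, mem[0x21]=0x32, mem[0x01]=0xca, mem[0x18]=0x77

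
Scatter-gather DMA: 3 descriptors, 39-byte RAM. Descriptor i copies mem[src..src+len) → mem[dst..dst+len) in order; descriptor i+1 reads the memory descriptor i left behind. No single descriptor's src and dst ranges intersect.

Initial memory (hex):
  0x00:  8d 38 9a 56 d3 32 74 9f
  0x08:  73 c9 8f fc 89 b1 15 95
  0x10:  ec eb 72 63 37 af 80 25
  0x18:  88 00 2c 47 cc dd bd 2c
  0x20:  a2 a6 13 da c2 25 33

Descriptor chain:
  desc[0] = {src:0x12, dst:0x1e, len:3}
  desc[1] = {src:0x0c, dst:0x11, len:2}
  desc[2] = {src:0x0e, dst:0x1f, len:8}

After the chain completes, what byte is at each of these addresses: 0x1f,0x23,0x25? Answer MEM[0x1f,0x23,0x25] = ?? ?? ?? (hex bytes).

[0] 0x12->0x1e len=3 : 72 63 37
[1] 0x0c->0x11 len=2 : 89 b1
[2] 0x0e->0x1f len=8 : 15 95 ec 89 b1 63 37 af
query mem[0x1f]=0x15, mem[0x23]=0xb1, mem[0x25]=0x37

MEM[0x1f,0x23,0x25] = 15 b1 37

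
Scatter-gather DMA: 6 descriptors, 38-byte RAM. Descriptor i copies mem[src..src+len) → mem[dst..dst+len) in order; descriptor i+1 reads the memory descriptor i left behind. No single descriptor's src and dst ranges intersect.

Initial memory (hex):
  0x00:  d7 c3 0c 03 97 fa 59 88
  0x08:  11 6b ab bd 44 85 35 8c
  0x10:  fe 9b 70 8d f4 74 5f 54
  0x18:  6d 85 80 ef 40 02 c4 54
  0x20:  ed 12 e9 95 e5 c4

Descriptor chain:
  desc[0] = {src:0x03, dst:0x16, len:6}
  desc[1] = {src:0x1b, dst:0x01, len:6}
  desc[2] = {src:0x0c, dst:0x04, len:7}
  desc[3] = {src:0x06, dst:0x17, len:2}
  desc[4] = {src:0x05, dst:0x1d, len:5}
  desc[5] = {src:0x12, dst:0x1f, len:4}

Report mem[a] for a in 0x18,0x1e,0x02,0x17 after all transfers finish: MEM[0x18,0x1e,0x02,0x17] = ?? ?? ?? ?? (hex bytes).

MEM[0x18,0x1e,0x02,0x17] = 8c 35 40 35

[0] 0x03->0x16 len=6 : 03 97 fa 59 88 11
[1] 0x1b->0x01 len=6 : 11 40 02 c4 54 ed
[2] 0x0c->0x04 len=7 : 44 85 35 8c fe 9b 70
[3] 0x06->0x17 len=2 : 35 8c
[4] 0x05->0x1d len=5 : 85 35 8c fe 9b
[5] 0x12->0x1f len=4 : 70 8d f4 74
query mem[0x18]=0x8c, mem[0x1e]=0x35, mem[0x02]=0x40, mem[0x17]=0x35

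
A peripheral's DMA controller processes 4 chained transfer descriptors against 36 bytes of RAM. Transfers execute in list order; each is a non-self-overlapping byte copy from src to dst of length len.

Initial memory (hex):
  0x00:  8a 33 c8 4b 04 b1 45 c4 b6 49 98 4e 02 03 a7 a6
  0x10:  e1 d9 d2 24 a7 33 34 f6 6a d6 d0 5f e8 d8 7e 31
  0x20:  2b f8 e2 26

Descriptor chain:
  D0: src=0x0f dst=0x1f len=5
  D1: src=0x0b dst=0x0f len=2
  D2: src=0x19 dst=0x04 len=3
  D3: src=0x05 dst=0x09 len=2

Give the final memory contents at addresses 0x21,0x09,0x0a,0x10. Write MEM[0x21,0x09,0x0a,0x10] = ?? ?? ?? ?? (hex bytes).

  after D0: wrote 5B at 0x1f = a6e1d9d224
  after D1: wrote 2B at 0x0f = 4e02
  after D2: wrote 3B at 0x04 = d6d05f
  after D3: wrote 2B at 0x09 = d05f
query mem[0x21]=0xd9, mem[0x09]=0xd0, mem[0x0a]=0x5f, mem[0x10]=0x02

MEM[0x21,0x09,0x0a,0x10] = d9 d0 5f 02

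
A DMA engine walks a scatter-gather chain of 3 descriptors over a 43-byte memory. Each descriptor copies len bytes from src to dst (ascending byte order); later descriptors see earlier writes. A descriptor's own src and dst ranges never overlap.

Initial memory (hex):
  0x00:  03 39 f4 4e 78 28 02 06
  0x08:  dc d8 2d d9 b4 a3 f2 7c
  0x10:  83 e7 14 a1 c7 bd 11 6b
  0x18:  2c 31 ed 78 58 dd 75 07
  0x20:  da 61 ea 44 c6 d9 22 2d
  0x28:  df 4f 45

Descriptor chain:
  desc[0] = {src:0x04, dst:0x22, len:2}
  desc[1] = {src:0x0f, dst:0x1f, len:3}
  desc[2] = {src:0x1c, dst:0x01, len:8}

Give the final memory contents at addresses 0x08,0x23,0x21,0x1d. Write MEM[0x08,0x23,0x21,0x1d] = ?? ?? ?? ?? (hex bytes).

MEM[0x08,0x23,0x21,0x1d] = 28 28 e7 dd

D0: mem[0x22..0x23] <- [78 28]
D1: mem[0x1f..0x21] <- [7c 83 e7]
D2: mem[0x01..0x08] <- [58 dd 75 7c 83 e7 78 28]
query mem[0x08]=0x28, mem[0x23]=0x28, mem[0x21]=0xe7, mem[0x1d]=0xdd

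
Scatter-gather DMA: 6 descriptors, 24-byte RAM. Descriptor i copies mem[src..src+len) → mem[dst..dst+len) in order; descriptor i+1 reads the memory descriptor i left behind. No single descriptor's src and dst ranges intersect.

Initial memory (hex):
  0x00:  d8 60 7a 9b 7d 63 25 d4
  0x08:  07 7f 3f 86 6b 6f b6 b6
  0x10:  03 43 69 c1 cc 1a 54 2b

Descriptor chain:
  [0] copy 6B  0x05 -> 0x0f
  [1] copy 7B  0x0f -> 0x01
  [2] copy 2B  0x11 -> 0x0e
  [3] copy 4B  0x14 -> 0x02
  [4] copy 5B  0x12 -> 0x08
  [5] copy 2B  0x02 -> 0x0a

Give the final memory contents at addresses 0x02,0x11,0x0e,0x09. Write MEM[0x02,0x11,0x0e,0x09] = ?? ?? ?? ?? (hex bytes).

MEM[0x02,0x11,0x0e,0x09] = 3f d4 d4 7f

#0 dst[0x0f+6] := {0x63,0x25,0xd4,0x07,0x7f,0x3f}
#1 dst[0x01+7] := {0x63,0x25,0xd4,0x07,0x7f,0x3f,0x1a}
#2 dst[0x0e+2] := {0xd4,0x07}
#3 dst[0x02+4] := {0x3f,0x1a,0x54,0x2b}
#4 dst[0x08+5] := {0x07,0x7f,0x3f,0x1a,0x54}
#5 dst[0x0a+2] := {0x3f,0x1a}
query mem[0x02]=0x3f, mem[0x11]=0xd4, mem[0x0e]=0xd4, mem[0x09]=0x7f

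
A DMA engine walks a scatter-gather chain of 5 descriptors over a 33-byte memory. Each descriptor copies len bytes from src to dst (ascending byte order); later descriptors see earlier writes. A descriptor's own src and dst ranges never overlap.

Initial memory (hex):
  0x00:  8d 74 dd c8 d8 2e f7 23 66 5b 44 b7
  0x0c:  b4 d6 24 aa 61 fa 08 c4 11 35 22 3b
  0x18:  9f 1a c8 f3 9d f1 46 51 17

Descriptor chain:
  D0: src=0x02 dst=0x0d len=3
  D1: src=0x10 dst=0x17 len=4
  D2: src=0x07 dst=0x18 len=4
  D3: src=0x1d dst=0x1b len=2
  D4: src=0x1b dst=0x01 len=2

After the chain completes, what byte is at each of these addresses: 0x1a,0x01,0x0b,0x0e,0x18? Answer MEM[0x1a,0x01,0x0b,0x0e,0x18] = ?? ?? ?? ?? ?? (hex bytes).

MEM[0x1a,0x01,0x0b,0x0e,0x18] = 5b f1 b7 c8 23

[0] 0x02->0x0d len=3 : dd c8 d8
[1] 0x10->0x17 len=4 : 61 fa 08 c4
[2] 0x07->0x18 len=4 : 23 66 5b 44
[3] 0x1d->0x1b len=2 : f1 46
[4] 0x1b->0x01 len=2 : f1 46
query mem[0x1a]=0x5b, mem[0x01]=0xf1, mem[0x0b]=0xb7, mem[0x0e]=0xc8, mem[0x18]=0x23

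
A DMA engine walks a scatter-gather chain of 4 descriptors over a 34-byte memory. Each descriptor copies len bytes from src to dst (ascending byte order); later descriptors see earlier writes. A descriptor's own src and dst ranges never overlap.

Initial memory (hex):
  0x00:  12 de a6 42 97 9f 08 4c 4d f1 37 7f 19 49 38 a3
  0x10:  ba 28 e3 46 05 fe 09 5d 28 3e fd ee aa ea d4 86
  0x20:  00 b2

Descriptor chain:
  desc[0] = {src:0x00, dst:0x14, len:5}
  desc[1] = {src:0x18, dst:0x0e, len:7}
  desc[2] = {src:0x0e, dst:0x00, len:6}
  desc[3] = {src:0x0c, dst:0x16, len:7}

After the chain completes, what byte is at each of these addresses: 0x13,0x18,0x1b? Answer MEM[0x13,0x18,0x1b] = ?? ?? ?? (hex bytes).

MEM[0x13,0x18,0x1b] = ea 97 ee

[0] 0x00->0x14 len=5 : 12 de a6 42 97
[1] 0x18->0x0e len=7 : 97 3e fd ee aa ea d4
[2] 0x0e->0x00 len=6 : 97 3e fd ee aa ea
[3] 0x0c->0x16 len=7 : 19 49 97 3e fd ee aa
query mem[0x13]=0xea, mem[0x18]=0x97, mem[0x1b]=0xee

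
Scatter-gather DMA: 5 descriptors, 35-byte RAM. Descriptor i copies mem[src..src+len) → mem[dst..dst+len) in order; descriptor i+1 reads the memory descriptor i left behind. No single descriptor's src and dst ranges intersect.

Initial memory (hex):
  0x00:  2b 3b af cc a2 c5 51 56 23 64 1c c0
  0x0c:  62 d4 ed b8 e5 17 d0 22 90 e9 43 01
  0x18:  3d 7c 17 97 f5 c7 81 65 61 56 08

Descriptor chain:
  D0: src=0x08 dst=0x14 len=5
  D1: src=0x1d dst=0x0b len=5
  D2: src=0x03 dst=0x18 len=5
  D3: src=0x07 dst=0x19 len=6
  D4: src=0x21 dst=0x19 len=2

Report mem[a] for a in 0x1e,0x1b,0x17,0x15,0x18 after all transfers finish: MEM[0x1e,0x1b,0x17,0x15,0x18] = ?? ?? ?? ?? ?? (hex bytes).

[0] 0x08->0x14 len=5 : 23 64 1c c0 62
[1] 0x1d->0x0b len=5 : c7 81 65 61 56
[2] 0x03->0x18 len=5 : cc a2 c5 51 56
[3] 0x07->0x19 len=6 : 56 23 64 1c c7 81
[4] 0x21->0x19 len=2 : 56 08
query mem[0x1e]=0x81, mem[0x1b]=0x64, mem[0x17]=0xc0, mem[0x15]=0x64, mem[0x18]=0xcc

MEM[0x1e,0x1b,0x17,0x15,0x18] = 81 64 c0 64 cc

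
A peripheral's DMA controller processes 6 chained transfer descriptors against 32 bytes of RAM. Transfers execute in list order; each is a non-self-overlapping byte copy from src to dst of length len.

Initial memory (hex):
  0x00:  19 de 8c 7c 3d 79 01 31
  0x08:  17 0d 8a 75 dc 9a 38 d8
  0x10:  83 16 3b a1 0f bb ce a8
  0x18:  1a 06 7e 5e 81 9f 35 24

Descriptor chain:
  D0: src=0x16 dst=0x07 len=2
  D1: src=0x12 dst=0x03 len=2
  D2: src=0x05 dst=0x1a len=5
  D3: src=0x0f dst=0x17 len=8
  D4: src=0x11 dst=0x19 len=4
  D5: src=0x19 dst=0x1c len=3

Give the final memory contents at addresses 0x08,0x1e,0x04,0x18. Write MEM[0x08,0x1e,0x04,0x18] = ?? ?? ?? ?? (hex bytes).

MEM[0x08,0x1e,0x04,0x18] = a8 a1 a1 83

[0] 0x16->0x07 len=2 : ce a8
[1] 0x12->0x03 len=2 : 3b a1
[2] 0x05->0x1a len=5 : 79 01 ce a8 0d
[3] 0x0f->0x17 len=8 : d8 83 16 3b a1 0f bb ce
[4] 0x11->0x19 len=4 : 16 3b a1 0f
[5] 0x19->0x1c len=3 : 16 3b a1
query mem[0x08]=0xa8, mem[0x1e]=0xa1, mem[0x04]=0xa1, mem[0x18]=0x83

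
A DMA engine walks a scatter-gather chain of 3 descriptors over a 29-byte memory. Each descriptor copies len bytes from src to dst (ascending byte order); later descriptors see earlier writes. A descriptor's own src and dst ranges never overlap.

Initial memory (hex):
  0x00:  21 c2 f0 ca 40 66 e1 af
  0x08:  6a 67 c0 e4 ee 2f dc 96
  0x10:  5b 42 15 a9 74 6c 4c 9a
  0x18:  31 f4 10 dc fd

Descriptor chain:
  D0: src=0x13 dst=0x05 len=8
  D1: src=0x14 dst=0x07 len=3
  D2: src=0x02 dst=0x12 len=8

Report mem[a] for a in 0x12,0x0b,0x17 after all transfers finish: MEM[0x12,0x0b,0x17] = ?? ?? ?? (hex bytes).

MEM[0x12,0x0b,0x17] = f0 f4 74

D0: mem[0x05..0x0c] <- [a9 74 6c 4c 9a 31 f4 10]
D1: mem[0x07..0x09] <- [74 6c 4c]
D2: mem[0x12..0x19] <- [f0 ca 40 a9 74 74 6c 4c]
query mem[0x12]=0xf0, mem[0x0b]=0xf4, mem[0x17]=0x74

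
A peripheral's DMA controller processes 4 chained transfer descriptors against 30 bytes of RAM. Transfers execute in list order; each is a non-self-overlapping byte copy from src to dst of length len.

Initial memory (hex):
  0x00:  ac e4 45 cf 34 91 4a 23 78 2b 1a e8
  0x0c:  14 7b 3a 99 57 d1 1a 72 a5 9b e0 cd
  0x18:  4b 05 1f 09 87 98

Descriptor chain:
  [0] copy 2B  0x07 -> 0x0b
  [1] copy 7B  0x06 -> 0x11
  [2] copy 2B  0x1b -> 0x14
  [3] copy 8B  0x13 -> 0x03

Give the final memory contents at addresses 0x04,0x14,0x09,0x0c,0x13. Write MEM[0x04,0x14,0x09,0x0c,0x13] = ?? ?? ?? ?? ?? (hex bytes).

#0 dst[0x0b+2] := {0x23,0x78}
#1 dst[0x11+7] := {0x4a,0x23,0x78,0x2b,0x1a,0x23,0x78}
#2 dst[0x14+2] := {0x09,0x87}
#3 dst[0x03+8] := {0x78,0x09,0x87,0x23,0x78,0x4b,0x05,0x1f}
query mem[0x04]=0x09, mem[0x14]=0x09, mem[0x09]=0x05, mem[0x0c]=0x78, mem[0x13]=0x78

MEM[0x04,0x14,0x09,0x0c,0x13] = 09 09 05 78 78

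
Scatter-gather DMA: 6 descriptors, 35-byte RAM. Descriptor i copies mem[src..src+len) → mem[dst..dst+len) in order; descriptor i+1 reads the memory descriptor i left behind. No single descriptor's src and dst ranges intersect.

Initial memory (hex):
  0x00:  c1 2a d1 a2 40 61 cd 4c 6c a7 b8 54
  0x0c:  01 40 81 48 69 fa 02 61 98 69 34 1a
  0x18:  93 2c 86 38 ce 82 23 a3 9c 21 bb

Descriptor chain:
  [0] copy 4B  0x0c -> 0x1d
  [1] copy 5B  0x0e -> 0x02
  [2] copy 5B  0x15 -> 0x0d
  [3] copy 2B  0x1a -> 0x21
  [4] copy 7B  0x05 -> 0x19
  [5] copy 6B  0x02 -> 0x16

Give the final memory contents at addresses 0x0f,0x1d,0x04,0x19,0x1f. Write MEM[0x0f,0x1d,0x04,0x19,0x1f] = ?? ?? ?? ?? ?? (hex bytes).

MEM[0x0f,0x1d,0x04,0x19,0x1f] = 1a a7 69 fa 54

#0 dst[0x1d+4] := {0x01,0x40,0x81,0x48}
#1 dst[0x02+5] := {0x81,0x48,0x69,0xfa,0x02}
#2 dst[0x0d+5] := {0x69,0x34,0x1a,0x93,0x2c}
#3 dst[0x21+2] := {0x86,0x38}
#4 dst[0x19+7] := {0xfa,0x02,0x4c,0x6c,0xa7,0xb8,0x54}
#5 dst[0x16+6] := {0x81,0x48,0x69,0xfa,0x02,0x4c}
query mem[0x0f]=0x1a, mem[0x1d]=0xa7, mem[0x04]=0x69, mem[0x19]=0xfa, mem[0x1f]=0x54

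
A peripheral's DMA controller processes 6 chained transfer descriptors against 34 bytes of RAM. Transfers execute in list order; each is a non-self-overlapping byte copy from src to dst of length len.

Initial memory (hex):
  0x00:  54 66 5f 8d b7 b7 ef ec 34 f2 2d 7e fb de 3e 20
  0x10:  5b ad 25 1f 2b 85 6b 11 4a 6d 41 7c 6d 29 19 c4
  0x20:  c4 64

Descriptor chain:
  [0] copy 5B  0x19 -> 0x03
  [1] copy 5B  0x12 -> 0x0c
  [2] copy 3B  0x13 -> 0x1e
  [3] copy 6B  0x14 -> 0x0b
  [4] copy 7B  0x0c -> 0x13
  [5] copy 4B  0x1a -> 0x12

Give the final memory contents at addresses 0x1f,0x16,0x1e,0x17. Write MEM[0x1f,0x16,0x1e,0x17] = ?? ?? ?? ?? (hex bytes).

MEM[0x1f,0x16,0x1e,0x17] = 2b 4a 1f 6d

D0: mem[0x03..0x07] <- [6d 41 7c 6d 29]
D1: mem[0x0c..0x10] <- [25 1f 2b 85 6b]
D2: mem[0x1e..0x20] <- [1f 2b 85]
D3: mem[0x0b..0x10] <- [2b 85 6b 11 4a 6d]
D4: mem[0x13..0x19] <- [85 6b 11 4a 6d ad 25]
D5: mem[0x12..0x15] <- [41 7c 6d 29]
query mem[0x1f]=0x2b, mem[0x16]=0x4a, mem[0x1e]=0x1f, mem[0x17]=0x6d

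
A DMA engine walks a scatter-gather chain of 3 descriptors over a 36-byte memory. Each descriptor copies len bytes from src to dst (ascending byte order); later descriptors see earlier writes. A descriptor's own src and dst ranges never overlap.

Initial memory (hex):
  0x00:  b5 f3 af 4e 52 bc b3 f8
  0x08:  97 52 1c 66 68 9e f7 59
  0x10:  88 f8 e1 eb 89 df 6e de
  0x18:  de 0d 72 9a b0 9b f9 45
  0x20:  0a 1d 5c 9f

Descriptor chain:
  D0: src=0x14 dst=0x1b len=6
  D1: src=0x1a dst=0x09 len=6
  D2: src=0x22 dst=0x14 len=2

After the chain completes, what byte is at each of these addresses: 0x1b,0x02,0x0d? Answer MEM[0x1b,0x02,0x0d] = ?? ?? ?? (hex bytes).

MEM[0x1b,0x02,0x0d] = 89 af de

D0: mem[0x1b..0x20] <- [89 df 6e de de 0d]
D1: mem[0x09..0x0e] <- [72 89 df 6e de de]
D2: mem[0x14..0x15] <- [5c 9f]
query mem[0x1b]=0x89, mem[0x02]=0xaf, mem[0x0d]=0xde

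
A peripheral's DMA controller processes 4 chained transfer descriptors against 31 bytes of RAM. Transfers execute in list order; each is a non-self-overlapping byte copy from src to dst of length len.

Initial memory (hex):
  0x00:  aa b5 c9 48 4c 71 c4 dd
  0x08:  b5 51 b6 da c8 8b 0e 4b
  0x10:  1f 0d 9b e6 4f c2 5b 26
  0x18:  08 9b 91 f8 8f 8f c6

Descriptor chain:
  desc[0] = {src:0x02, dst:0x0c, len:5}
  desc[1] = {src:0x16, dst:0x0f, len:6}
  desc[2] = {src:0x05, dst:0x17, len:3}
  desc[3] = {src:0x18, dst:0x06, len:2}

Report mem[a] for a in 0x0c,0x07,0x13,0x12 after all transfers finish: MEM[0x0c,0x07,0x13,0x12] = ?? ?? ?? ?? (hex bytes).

MEM[0x0c,0x07,0x13,0x12] = c9 dd 91 9b

D0: mem[0x0c..0x10] <- [c9 48 4c 71 c4]
D1: mem[0x0f..0x14] <- [5b 26 08 9b 91 f8]
D2: mem[0x17..0x19] <- [71 c4 dd]
D3: mem[0x06..0x07] <- [c4 dd]
query mem[0x0c]=0xc9, mem[0x07]=0xdd, mem[0x13]=0x91, mem[0x12]=0x9b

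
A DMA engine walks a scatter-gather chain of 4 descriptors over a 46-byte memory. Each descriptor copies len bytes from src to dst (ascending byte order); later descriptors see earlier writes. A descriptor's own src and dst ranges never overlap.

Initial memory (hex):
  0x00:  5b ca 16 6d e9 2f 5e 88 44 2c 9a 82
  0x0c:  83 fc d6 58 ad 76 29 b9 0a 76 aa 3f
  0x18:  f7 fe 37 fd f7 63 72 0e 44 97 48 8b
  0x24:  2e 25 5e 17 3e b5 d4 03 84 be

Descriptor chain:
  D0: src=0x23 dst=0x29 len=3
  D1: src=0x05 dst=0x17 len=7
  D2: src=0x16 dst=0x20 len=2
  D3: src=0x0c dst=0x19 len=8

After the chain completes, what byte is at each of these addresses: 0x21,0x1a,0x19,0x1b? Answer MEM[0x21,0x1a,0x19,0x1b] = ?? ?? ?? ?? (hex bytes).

MEM[0x21,0x1a,0x19,0x1b] = 2f fc 83 d6

[0] 0x23->0x29 len=3 : 8b 2e 25
[1] 0x05->0x17 len=7 : 2f 5e 88 44 2c 9a 82
[2] 0x16->0x20 len=2 : aa 2f
[3] 0x0c->0x19 len=8 : 83 fc d6 58 ad 76 29 b9
query mem[0x21]=0x2f, mem[0x1a]=0xfc, mem[0x19]=0x83, mem[0x1b]=0xd6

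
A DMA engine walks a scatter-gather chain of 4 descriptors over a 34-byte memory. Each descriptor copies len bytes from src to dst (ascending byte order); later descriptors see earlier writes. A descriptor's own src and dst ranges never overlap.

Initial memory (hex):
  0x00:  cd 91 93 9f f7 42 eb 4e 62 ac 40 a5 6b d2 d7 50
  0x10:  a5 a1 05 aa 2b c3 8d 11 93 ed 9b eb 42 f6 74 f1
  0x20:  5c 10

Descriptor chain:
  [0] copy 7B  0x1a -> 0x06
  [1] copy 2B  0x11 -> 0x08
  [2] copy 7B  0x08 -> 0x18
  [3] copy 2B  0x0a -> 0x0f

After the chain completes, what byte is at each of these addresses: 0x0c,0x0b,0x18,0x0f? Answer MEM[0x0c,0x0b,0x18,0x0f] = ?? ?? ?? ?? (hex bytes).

MEM[0x0c,0x0b,0x18,0x0f] = 5c f1 a1 74

[0] 0x1a->0x06 len=7 : 9b eb 42 f6 74 f1 5c
[1] 0x11->0x08 len=2 : a1 05
[2] 0x08->0x18 len=7 : a1 05 74 f1 5c d2 d7
[3] 0x0a->0x0f len=2 : 74 f1
query mem[0x0c]=0x5c, mem[0x0b]=0xf1, mem[0x18]=0xa1, mem[0x0f]=0x74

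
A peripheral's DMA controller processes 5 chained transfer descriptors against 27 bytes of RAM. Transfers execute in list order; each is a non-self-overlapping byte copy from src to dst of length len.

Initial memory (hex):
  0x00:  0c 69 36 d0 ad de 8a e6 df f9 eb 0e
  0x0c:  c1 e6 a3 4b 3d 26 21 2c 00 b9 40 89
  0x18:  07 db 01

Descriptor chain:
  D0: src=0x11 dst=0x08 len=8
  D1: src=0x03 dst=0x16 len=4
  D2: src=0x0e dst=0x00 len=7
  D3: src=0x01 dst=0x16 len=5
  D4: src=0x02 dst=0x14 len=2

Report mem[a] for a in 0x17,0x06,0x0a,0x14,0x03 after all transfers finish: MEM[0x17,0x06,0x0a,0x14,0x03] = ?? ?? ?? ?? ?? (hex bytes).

MEM[0x17,0x06,0x0a,0x14,0x03] = 3d 00 2c 3d 26

D0: mem[0x08..0x0f] <- [26 21 2c 00 b9 40 89 07]
D1: mem[0x16..0x19] <- [d0 ad de 8a]
D2: mem[0x00..0x06] <- [89 07 3d 26 21 2c 00]
D3: mem[0x16..0x1a] <- [07 3d 26 21 2c]
D4: mem[0x14..0x15] <- [3d 26]
query mem[0x17]=0x3d, mem[0x06]=0x00, mem[0x0a]=0x2c, mem[0x14]=0x3d, mem[0x03]=0x26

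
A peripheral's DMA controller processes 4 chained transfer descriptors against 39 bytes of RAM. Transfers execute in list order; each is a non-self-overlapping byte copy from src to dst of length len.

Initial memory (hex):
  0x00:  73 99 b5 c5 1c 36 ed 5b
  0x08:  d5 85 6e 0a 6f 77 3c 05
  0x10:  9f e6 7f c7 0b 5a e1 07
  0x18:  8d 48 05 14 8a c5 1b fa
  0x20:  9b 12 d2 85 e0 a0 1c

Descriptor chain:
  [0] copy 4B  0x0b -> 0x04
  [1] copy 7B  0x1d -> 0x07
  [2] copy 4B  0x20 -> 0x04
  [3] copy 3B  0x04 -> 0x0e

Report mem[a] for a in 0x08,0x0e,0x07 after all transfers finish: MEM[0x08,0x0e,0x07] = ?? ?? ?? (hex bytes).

MEM[0x08,0x0e,0x07] = 1b 9b 85

#0 dst[0x04+4] := {0x0a,0x6f,0x77,0x3c}
#1 dst[0x07+7] := {0xc5,0x1b,0xfa,0x9b,0x12,0xd2,0x85}
#2 dst[0x04+4] := {0x9b,0x12,0xd2,0x85}
#3 dst[0x0e+3] := {0x9b,0x12,0xd2}
query mem[0x08]=0x1b, mem[0x0e]=0x9b, mem[0x07]=0x85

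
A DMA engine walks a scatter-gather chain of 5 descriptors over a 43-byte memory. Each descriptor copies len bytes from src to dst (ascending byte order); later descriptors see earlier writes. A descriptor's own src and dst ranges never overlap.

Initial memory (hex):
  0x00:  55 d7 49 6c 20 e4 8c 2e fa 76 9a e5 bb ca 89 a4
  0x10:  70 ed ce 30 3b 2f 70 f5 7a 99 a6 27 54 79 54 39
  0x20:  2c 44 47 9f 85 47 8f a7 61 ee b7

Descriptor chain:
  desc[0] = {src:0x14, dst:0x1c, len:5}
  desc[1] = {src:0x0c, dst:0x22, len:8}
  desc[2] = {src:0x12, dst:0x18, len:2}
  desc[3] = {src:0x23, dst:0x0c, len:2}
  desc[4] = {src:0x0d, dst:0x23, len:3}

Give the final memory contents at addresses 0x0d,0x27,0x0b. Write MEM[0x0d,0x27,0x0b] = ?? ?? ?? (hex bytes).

MEM[0x0d,0x27,0x0b] = 89 ed e5

[0] 0x14->0x1c len=5 : 3b 2f 70 f5 7a
[1] 0x0c->0x22 len=8 : bb ca 89 a4 70 ed ce 30
[2] 0x12->0x18 len=2 : ce 30
[3] 0x23->0x0c len=2 : ca 89
[4] 0x0d->0x23 len=3 : 89 89 a4
query mem[0x0d]=0x89, mem[0x27]=0xed, mem[0x0b]=0xe5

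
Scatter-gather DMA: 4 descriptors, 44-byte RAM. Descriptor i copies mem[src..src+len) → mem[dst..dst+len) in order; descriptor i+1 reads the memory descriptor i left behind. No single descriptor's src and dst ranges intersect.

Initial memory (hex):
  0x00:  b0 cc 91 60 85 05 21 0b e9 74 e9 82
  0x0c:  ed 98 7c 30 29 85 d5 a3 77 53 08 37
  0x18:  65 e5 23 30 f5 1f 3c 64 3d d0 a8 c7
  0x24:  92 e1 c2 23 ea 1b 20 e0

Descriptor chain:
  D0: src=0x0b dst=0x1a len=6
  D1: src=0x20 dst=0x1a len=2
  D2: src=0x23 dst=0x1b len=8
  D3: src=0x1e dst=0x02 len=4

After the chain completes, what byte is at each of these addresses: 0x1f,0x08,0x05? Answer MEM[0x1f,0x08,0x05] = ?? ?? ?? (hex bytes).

[0] 0x0b->0x1a len=6 : 82 ed 98 7c 30 29
[1] 0x20->0x1a len=2 : 3d d0
[2] 0x23->0x1b len=8 : c7 92 e1 c2 23 ea 1b 20
[3] 0x1e->0x02 len=4 : c2 23 ea 1b
query mem[0x1f]=0x23, mem[0x08]=0xe9, mem[0x05]=0x1b

MEM[0x1f,0x08,0x05] = 23 e9 1b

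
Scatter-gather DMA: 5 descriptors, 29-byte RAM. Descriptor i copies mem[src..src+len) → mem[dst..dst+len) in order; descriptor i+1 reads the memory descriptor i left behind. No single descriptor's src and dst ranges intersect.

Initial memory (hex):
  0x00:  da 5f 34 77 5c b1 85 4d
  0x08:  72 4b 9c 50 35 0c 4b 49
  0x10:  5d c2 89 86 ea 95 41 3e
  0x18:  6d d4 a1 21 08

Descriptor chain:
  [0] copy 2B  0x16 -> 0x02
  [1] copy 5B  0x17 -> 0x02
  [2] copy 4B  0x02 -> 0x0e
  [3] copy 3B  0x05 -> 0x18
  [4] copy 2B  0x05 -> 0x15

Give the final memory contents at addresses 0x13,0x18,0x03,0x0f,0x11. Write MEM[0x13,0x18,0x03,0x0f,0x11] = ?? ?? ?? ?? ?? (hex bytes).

MEM[0x13,0x18,0x03,0x0f,0x11] = 86 a1 6d 6d a1

D0: mem[0x02..0x03] <- [41 3e]
D1: mem[0x02..0x06] <- [3e 6d d4 a1 21]
D2: mem[0x0e..0x11] <- [3e 6d d4 a1]
D3: mem[0x18..0x1a] <- [a1 21 4d]
D4: mem[0x15..0x16] <- [a1 21]
query mem[0x13]=0x86, mem[0x18]=0xa1, mem[0x03]=0x6d, mem[0x0f]=0x6d, mem[0x11]=0xa1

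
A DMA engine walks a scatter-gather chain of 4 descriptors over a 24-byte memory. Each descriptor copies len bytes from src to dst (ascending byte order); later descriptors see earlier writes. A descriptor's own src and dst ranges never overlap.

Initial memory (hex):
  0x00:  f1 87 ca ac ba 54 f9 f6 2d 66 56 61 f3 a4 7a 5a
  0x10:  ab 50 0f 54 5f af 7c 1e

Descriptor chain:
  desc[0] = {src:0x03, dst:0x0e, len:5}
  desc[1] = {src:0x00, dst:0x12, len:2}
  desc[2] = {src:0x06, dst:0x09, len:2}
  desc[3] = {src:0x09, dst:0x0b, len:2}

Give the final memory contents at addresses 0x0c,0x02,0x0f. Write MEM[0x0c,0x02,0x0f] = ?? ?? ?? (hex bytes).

[0] 0x03->0x0e len=5 : ac ba 54 f9 f6
[1] 0x00->0x12 len=2 : f1 87
[2] 0x06->0x09 len=2 : f9 f6
[3] 0x09->0x0b len=2 : f9 f6
query mem[0x0c]=0xf6, mem[0x02]=0xca, mem[0x0f]=0xba

MEM[0x0c,0x02,0x0f] = f6 ca ba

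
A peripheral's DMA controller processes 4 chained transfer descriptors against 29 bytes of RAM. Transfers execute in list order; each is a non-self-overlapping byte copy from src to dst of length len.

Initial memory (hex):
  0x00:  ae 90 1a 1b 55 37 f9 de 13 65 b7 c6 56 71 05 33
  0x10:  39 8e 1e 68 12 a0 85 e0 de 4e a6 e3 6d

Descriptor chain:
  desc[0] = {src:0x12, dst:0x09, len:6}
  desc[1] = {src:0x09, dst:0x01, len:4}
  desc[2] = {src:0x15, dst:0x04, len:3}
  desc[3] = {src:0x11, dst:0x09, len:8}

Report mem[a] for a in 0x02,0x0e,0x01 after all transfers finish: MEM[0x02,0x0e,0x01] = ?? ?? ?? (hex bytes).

MEM[0x02,0x0e,0x01] = 68 85 1e

  after D0: wrote 6B at 0x09 = 1e6812a085e0
  after D1: wrote 4B at 0x01 = 1e6812a0
  after D2: wrote 3B at 0x04 = a085e0
  after D3: wrote 8B at 0x09 = 8e1e6812a085e0de
query mem[0x02]=0x68, mem[0x0e]=0x85, mem[0x01]=0x1e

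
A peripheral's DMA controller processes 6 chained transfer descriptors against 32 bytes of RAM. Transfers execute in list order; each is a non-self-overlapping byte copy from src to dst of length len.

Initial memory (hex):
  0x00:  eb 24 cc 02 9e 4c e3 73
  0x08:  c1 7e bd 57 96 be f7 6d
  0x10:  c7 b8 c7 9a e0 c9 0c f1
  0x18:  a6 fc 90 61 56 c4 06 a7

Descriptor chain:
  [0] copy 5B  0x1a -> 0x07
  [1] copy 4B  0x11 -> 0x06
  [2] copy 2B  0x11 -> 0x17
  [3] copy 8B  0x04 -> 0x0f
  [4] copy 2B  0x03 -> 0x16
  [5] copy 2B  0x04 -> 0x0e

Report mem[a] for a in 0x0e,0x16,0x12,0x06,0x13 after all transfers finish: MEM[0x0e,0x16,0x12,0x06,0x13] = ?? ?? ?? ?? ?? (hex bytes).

MEM[0x0e,0x16,0x12,0x06,0x13] = 9e 02 c7 b8 9a

  after D0: wrote 5B at 0x07 = 906156c406
  after D1: wrote 4B at 0x06 = b8c79ae0
  after D2: wrote 2B at 0x17 = b8c7
  after D3: wrote 8B at 0x0f = 9e4cb8c79ae0c406
  after D4: wrote 2B at 0x16 = 029e
  after D5: wrote 2B at 0x0e = 9e4c
query mem[0x0e]=0x9e, mem[0x16]=0x02, mem[0x12]=0xc7, mem[0x06]=0xb8, mem[0x13]=0x9a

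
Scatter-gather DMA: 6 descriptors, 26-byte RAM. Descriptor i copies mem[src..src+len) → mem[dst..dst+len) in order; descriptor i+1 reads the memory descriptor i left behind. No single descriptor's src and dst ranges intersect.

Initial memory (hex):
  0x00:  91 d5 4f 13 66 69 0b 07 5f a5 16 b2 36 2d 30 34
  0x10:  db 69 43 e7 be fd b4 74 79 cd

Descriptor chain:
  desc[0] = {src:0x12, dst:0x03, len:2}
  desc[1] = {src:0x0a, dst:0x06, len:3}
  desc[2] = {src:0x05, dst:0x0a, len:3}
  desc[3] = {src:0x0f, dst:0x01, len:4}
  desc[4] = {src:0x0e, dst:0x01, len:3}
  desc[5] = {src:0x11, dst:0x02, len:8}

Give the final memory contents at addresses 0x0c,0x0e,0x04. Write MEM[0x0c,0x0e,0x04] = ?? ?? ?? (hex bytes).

D0: mem[0x03..0x04] <- [43 e7]
D1: mem[0x06..0x08] <- [16 b2 36]
D2: mem[0x0a..0x0c] <- [69 16 b2]
D3: mem[0x01..0x04] <- [34 db 69 43]
D4: mem[0x01..0x03] <- [30 34 db]
D5: mem[0x02..0x09] <- [69 43 e7 be fd b4 74 79]
query mem[0x0c]=0xb2, mem[0x0e]=0x30, mem[0x04]=0xe7

MEM[0x0c,0x0e,0x04] = b2 30 e7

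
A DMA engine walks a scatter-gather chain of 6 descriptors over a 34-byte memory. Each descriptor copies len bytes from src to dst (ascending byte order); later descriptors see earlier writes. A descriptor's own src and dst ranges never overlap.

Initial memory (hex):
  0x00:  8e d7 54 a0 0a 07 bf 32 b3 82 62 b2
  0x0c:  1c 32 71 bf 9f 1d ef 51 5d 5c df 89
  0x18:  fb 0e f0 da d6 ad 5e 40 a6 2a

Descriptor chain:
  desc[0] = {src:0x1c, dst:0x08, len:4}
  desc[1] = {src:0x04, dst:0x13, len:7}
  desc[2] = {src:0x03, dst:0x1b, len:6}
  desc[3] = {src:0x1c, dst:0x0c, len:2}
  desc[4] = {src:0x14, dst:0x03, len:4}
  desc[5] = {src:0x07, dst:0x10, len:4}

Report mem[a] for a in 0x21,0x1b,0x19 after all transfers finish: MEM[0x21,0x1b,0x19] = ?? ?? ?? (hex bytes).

MEM[0x21,0x1b,0x19] = 2a a0 5e

#0 dst[0x08+4] := {0xd6,0xad,0x5e,0x40}
#1 dst[0x13+7] := {0x0a,0x07,0xbf,0x32,0xd6,0xad,0x5e}
#2 dst[0x1b+6] := {0xa0,0x0a,0x07,0xbf,0x32,0xd6}
#3 dst[0x0c+2] := {0x0a,0x07}
#4 dst[0x03+4] := {0x07,0xbf,0x32,0xd6}
#5 dst[0x10+4] := {0x32,0xd6,0xad,0x5e}
query mem[0x21]=0x2a, mem[0x1b]=0xa0, mem[0x19]=0x5e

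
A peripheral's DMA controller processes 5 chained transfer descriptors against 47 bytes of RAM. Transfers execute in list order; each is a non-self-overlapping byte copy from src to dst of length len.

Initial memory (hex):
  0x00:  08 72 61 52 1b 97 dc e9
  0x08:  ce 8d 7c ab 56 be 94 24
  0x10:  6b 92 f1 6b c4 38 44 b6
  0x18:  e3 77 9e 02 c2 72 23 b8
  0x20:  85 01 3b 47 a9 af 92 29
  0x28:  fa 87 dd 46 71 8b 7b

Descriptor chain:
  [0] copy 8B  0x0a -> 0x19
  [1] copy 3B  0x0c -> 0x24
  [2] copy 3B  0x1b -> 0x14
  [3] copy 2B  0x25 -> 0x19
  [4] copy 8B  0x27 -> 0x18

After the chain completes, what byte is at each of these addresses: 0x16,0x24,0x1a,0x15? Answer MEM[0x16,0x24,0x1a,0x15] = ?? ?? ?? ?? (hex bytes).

MEM[0x16,0x24,0x1a,0x15] = 94 56 87 be

#0 dst[0x19+8] := {0x7c,0xab,0x56,0xbe,0x94,0x24,0x6b,0x92}
#1 dst[0x24+3] := {0x56,0xbe,0x94}
#2 dst[0x14+3] := {0x56,0xbe,0x94}
#3 dst[0x19+2] := {0xbe,0x94}
#4 dst[0x18+8] := {0x29,0xfa,0x87,0xdd,0x46,0x71,0x8b,0x7b}
query mem[0x16]=0x94, mem[0x24]=0x56, mem[0x1a]=0x87, mem[0x15]=0xbe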